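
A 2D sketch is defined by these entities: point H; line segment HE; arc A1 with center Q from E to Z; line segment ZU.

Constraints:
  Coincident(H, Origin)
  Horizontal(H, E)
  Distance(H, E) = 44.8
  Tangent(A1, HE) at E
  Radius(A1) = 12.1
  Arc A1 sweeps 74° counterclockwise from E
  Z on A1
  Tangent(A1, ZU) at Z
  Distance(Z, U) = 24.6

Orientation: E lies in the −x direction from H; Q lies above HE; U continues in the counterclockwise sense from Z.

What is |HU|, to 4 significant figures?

41.80

H is at the origin; HE is horizontal with |HE| = 44.8 and E on the −x side, so E = (-44.80, 0.000). A1 meets HE tangentially, so QE is at right angles to HE, so Q = E + (0, 12.1) = (-44.80, 12.10). On A1, E sits at bearing -90° from Q; a 74° counterclockwise sweep puts Z at bearing -16°, so Z = Q + 12.1·(cos -16°, sin -16°) = (-33.17, 8.765). Since A1 is tangent to ZU there, QZ ⟂ ZU, so ZU runs along (−sin -16°, cos -16°); with |ZU| = 24.6, U = (-26.39, 32.41). Then |HU| = |U − H| = 41.80.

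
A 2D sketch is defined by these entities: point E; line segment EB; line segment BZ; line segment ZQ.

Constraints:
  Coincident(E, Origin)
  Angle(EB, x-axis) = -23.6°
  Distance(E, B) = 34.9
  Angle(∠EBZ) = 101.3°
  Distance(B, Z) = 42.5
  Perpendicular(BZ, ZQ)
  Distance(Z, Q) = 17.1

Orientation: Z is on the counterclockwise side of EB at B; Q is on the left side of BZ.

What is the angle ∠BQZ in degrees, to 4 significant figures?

68.08°

E is at the origin; EB runs at -23.6° with length 34.9, so B = 34.9·(cos -23.6°, sin -23.6°) = (31.98, -13.97). ∠EBZ = 101.3°, so BZ runs at -23.6° + (180° − 101.3°) = 55.10° from the x-axis; with |BZ| = 42.5, Z = B + 42.5·(cos 55.10°, sin 55.10°) = (56.30, 20.88). The perpendicularity gives ZQ at right angles to BZ; with |ZQ| = 17.1 on the left of BZ, Q = Z + 17.1·(-0.8202, 0.5721) = (42.27, 30.67). Then cos ∠BQZ = QB·QZ / (|QB||QZ|), giving 68.08°.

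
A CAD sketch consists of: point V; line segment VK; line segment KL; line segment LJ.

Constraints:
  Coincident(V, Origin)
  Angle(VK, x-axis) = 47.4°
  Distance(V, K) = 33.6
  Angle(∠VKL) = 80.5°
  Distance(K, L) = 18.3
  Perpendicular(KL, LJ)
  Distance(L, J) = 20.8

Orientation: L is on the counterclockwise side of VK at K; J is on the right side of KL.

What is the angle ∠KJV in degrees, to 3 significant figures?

28.0°

V is at the origin; VK runs at 47.4° with length 33.6, so K = 33.6·(cos 47.4°, sin 47.4°) = (22.7, 24.7). ∠VKL = 80.5°, so KL runs at 47.4° + (180° − 80.5°) = 147° from the x-axis; with |KL| = 18.3, L = K + 18.3·(cos 147°, sin 147°) = (7.41, 34.7). The perpendicularity gives LJ at right angles to KL; with |LJ| = 20.8 on the right of KL, J = L + 20.8·(0.546, 0.838) = (18.8, 52.2). Then cos ∠KJV = JK·JV / (|JK||JV|), giving 28.0°.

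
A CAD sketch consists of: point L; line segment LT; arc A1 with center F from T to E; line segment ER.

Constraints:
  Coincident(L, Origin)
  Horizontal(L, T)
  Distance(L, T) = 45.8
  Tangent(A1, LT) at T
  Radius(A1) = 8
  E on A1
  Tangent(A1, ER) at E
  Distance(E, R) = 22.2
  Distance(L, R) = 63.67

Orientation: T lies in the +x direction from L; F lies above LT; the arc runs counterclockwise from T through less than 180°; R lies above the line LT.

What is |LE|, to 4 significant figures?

54.17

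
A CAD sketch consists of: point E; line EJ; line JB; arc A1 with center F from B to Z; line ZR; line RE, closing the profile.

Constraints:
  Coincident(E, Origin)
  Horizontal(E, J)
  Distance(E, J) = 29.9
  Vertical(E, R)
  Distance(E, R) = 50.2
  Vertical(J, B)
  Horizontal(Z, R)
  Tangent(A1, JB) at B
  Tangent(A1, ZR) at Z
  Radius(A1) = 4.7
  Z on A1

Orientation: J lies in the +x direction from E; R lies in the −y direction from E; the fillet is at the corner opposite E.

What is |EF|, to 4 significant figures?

52.01

E is at the origin; E and J share the same y with |EJ| = 29.9 and J on the +x side, so J = (29.90, 0.000). ER is vertical with |ER| = 50.2 and R on the −y side, so R = (0.000, -50.20). The virtual corner opposite E is at (29.90, -50.20). A1 meets JB tangentially, so FB is at right angles to JB and the tangent condition forces FZ to be normal to ZR, with radius 4.7, so the center F sits 4.7 in from both sides at F = (25.20, -45.50). Then |EF| = |F − E| = 52.01.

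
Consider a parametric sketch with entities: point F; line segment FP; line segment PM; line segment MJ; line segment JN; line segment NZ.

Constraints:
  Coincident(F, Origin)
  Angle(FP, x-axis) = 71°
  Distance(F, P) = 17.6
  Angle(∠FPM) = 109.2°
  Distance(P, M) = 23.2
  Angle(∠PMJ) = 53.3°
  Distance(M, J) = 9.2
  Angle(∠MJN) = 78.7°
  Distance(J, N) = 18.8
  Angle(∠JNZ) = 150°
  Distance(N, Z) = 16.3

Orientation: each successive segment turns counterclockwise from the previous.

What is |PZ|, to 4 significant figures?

22.61

F is at the origin; FP runs at 71.0° with length 17.6, so P = (5.730, 16.64). ∠FPM = 109.2° gives PM at 141.8° from the x-axis; with |PM| = 23.2, M = (-12.50, 30.99). ∠PMJ = 53.3° gives MJ at -91.50° from the x-axis; with |MJ| = 9.2, J = (-12.74, 21.79). ∠MJN = 78.7° gives JN at 9.800° from the x-axis; with |JN| = 18.8, N = (5.783, 24.99). ∠JNZ = 150.0° gives NZ at 39.80° from the x-axis; with |NZ| = 16.3, Z = (18.31, 35.43). Then |PZ| = |Z − P| = 22.61.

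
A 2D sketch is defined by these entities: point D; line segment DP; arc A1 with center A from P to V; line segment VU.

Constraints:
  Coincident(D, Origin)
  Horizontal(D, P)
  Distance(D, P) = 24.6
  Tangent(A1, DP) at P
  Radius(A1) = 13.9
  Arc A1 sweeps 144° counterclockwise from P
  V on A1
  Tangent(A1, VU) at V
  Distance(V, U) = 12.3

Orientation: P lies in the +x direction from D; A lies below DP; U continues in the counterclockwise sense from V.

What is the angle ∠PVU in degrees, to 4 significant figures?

108.0°

On A1, P sits at bearing 90° from A; a 144° counterclockwise sweep puts V at bearing 234°, so V = A + 13.9·(cos 234°, sin 234°) = (16.43, -25.15). The tangent condition forces AV to be normal to VU, so VU runs along (−sin 234°, cos 234°); with |VU| = 12.3, U = (26.38, -32.38). Then cos ∠PVU = VP·VU / (|VP||VU|), giving 108.0°.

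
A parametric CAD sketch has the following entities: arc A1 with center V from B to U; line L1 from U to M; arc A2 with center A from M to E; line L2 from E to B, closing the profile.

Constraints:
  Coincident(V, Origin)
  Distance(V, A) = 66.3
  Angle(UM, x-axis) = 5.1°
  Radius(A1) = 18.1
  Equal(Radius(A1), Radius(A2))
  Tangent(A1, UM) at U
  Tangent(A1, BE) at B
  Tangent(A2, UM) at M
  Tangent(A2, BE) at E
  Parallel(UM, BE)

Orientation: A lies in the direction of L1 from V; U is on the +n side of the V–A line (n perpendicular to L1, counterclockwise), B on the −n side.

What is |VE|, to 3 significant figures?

68.7

The slot axis is L1's direction at 5.1°, so u = (cos 5.1°, sin 5.1°) = (0.996, 0.0889) and n = (−sin 5.1°, cos 5.1°) = (-0.0889, 0.996). V is at the origin and A lies 66.3 along u from V, so A = 66.3·u = (66.0, 5.89). Tangency of A1 to both parallel lines with radius 18.1 puts U and B at V ± 18.1·n: U = (-1.61, 18.0), B = (1.61, -18.0). Equal radii place M and E the same way about A: M = A + 18.1·n = (64.4, 23.9), E = A − 18.1·n = (67.6, -12.1). Then |VE| = |E − V| = 68.7.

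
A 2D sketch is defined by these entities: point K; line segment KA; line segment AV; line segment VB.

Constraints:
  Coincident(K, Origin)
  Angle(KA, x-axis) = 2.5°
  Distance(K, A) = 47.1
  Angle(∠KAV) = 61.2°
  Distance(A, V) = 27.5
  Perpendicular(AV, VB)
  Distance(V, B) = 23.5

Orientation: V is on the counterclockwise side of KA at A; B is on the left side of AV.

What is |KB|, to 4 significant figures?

18.41

∠KAV = 61.2°, so AV runs at 2.5° + (180° − 61.2°) = 121.3° from the x-axis; with |AV| = 27.5, V = A + 27.5·(cos 121.3°, sin 121.3°) = (32.77, 25.55). The perpendicularity gives VB at right angles to AV; with |VB| = 23.5 on the left of AV, B = V + 23.5·(-0.8545, -0.5195) = (12.69, 13.34). Then |KB| = |B − K| = 18.41.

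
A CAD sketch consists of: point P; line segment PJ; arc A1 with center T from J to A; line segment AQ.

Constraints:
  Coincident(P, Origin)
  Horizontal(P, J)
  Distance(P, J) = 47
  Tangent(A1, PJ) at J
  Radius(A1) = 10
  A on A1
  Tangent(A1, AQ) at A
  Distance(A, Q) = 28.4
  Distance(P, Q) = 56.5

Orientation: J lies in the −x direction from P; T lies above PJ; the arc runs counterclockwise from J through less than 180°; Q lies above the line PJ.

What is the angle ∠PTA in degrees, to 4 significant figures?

18.94°

P is at the origin; PJ is horizontal with |PJ| = 47.0 and J on the −x side, so J = (-47.00, 0.000). A1 meets PJ tangentially, so TJ is at right angles to PJ, so T = J + (0, 10) = (-47.00, 10.00). Since TA ⟂ AQ (tangency), |TQ| = √(10.0² + 28.4²) = 30.11 regardless of where A sits on A1. So Q lies on both circle(P, 56.5) and circle(T, 30.11); the above-PJ intersection is Q = (-40.50, 39.40). A is the foot of the tangent from Q: A = (-37.07, 11.21).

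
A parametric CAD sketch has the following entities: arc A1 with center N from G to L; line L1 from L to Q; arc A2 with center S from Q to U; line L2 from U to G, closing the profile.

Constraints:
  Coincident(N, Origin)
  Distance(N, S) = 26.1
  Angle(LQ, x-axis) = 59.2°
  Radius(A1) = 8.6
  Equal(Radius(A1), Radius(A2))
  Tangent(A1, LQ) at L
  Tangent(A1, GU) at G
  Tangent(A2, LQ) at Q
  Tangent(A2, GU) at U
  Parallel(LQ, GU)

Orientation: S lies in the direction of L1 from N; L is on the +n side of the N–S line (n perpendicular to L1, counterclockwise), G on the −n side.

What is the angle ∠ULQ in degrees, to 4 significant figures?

33.39°

The slot axis is L1's direction at 59.2°, so u = (cos 59.2°, sin 59.2°) = (0.5120, 0.8590) and n = (−sin 59.2°, cos 59.2°) = (-0.8590, 0.5120). N is at the origin and S lies 26.1 along u from N, so S = 26.1·u = (13.36, 22.42). Tangency of A1 to both parallel lines with radius 8.6 puts L and G at N ± 8.6·n: L = (-7.387, 4.404), G = (7.387, -4.404). Equal radii place Q and U the same way about S: Q = S + 8.6·n = (5.977, 26.82), U = S − 8.6·n = (20.75, 18.02). Then cos ∠ULQ = LU·LQ / (|LU||LQ|), giving 33.39°.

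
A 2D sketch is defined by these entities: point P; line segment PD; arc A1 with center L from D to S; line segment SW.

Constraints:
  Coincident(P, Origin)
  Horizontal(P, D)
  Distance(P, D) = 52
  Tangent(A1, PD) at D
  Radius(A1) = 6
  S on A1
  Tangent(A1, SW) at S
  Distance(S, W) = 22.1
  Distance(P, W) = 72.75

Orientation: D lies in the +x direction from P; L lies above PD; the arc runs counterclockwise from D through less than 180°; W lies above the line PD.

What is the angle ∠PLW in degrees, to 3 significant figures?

148°

Checks: |LS| = 6.000 ✓; ∠(LS, SW) = 90.00° ✓; |SW| = 22.10 ✓; |PW| = 72.75 ✓.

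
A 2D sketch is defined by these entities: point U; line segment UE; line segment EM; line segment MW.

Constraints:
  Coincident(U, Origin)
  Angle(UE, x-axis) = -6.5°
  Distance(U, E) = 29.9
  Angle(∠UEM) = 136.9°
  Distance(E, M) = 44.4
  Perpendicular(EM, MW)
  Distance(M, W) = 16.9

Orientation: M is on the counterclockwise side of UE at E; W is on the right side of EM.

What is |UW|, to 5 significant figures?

76.027

U is at the origin; UE runs at -6.5° with length 29.9, so E = 29.9·(cos -6.5°, sin -6.5°) = (29.708, -3.3848). ∠UEM = 136.9°, so EM runs at -6.5° + (180° − 136.9°) = 36.600° from the x-axis; with |EM| = 44.4, M = E + 44.4·(cos 36.600°, sin 36.600°) = (65.353, 23.088). The perpendicularity gives MW at right angles to EM; with |MW| = 16.9 on the right of EM, W = M + 16.9·(0.59622, -0.80282) = (75.429, 9.5200). Then |UW| = |W − U| = 76.027.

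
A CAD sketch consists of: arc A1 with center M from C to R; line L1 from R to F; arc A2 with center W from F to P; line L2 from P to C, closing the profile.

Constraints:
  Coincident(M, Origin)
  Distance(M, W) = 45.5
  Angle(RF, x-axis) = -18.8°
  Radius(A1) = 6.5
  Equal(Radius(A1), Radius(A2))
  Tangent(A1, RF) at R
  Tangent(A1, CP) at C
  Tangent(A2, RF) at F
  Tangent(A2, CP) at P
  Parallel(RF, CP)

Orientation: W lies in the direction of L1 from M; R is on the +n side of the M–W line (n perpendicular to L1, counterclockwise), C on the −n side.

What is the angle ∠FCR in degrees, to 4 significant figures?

74.05°

Tangency of A1 to both parallel lines with radius 6.5 puts R and C at M ± 6.5·n: R = (2.095, 6.153), C = (-2.095, -6.153). Equal radii place F and P the same way about W: F = W + 6.5·n = (45.17, -8.510), P = W − 6.5·n = (40.98, -20.82). Then cos ∠FCR = CF·CR / (|CF||CR|), giving 74.05°.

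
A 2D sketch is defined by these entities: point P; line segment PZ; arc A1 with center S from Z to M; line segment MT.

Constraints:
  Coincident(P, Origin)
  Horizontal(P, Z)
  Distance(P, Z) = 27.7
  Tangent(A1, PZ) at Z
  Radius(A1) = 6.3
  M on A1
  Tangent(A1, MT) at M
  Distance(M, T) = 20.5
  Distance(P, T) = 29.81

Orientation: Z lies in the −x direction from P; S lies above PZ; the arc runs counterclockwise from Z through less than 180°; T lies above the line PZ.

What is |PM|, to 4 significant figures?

22.11

Checks: ∠(SZ, ZP) = 90.00° ✓; |SM| = 6.300 ✓; ∠(SM, MT) = 90.00° ✓; |MT| = 20.50 ✓; |PT| = 29.81 ✓.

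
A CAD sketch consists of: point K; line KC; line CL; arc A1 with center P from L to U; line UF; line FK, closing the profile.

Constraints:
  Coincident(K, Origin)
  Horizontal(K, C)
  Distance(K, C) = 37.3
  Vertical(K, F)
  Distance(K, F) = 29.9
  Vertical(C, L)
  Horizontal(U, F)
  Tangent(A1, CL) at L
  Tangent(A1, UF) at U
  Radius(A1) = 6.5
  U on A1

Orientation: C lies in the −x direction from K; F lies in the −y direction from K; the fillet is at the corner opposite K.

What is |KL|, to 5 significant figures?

44.032

K is at the origin; KC is horizontal with |KC| = 37.3 and C on the −x side, so C = (-37.300, 0.0000). KF is vertical with |KF| = 29.9 and F on the −y side, so F = (0.0000, -29.900). The virtual corner opposite K is at (-37.300, -29.900). Since A1 is tangent to CL there, PL ⟂ CL and tangency of A1 to UF means the radius PU is perpendicular to UF, with radius 6.5, so the center P sits 6.5 in from both sides at P = (-30.800, -23.400). That places the tangent points at L = (-37.300, -23.400) on CL and U = (-30.800, -29.900) on UF. Then |KL| = |L − K| = 44.032.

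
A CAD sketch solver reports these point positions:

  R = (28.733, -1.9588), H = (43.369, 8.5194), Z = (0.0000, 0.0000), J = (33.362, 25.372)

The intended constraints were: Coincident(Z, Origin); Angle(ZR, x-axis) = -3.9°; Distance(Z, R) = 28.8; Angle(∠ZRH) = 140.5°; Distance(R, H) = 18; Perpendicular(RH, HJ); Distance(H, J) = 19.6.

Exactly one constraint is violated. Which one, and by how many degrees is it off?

Perpendicular(RH, HJ) — off by 4.90°.

Z = (0.00, 0.00) ✓; ZR at -3.900° ✓; |ZR| = 28.80 ✓; ∠ZRH = 140.5° ✓; |RH| = 18.00 ✓; ∠(RH, HJ) = 85.10° ✗; |HJ| = 19.60 ✓.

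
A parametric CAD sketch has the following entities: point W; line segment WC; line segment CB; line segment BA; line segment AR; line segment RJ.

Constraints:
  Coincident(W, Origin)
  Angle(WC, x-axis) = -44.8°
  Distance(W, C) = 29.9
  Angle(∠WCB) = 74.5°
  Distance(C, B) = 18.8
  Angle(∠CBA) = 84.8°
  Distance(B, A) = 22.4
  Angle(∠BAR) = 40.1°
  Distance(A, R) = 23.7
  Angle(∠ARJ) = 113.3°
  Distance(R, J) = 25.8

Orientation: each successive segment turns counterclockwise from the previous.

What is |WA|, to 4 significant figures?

10.93

∠WCB = 74.5° gives CB at 60.70° from the x-axis; with |CB| = 18.8, B = (30.42, -4.674). ∠CBA = 84.8° gives BA at 155.9° from the x-axis; with |BA| = 22.4, A = (9.969, 4.473). Then |WA| = |A − W| = 10.93.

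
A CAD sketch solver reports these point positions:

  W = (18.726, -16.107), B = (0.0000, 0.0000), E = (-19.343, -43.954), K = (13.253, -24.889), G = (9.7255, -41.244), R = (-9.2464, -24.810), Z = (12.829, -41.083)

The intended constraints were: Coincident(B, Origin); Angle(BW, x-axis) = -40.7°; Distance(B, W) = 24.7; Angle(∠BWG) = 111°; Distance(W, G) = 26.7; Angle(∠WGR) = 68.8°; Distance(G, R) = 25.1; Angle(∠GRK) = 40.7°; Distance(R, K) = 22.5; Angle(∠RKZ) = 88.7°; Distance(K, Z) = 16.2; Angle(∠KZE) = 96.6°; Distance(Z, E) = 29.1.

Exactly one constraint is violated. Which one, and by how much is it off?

Distance(Z, E) = 29.1 — off by 3.20.

B = (0.00, 0.00) ✓; BW at -40.70° ✓; |BW| = 24.70 ✓; ∠BWG = 111.0° ✓; |WG| = 26.70 ✓; ∠WGR = 68.80° ✓; |GR| = 25.10 ✓; ∠GRK = 40.70° ✓; |RK| = 22.50 ✓; ∠RKZ = 88.70° ✓; |KZ| = 16.20 ✓; ∠KZE = 96.60° ✓; |ZE| = 32.30 ✗.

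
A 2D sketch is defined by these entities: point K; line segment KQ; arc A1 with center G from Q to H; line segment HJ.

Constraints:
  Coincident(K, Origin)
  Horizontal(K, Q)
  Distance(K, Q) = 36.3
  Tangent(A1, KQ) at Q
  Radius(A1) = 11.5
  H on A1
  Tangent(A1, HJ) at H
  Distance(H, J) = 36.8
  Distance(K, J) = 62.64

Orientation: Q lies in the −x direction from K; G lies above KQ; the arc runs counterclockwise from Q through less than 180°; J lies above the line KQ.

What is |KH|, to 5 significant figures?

29.712

Checks: K.y = 0.00, Q.y = 0.00 ✓; |GH| = 11.50 ✓; ∠(GH, HJ) = 90.00° ✓; |HJ| = 36.80 ✓; |KJ| = 62.64 ✓.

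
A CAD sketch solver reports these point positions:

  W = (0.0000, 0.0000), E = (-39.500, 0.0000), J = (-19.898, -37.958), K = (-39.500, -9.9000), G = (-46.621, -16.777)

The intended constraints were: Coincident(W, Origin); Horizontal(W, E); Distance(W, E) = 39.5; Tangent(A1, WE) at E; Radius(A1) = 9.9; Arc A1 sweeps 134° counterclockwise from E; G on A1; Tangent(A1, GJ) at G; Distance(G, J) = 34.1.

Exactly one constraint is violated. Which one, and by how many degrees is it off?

Tangent(A1, GJ) at G — off by 7.60°.

W = (0.00, 0.00) ✓; W.y = 0.00, E.y = 0.00 ✓; |WE| = 39.50 ✓; ∠(KE, EW) = 90.00° ✓; |KE| = 9.900 ✓; bearing(K→G) − bearing(K→E) = 134.0° ✓; |KG| = 9.900 ✓; ∠(KG, GJ) = 82.40° ✗; |GJ| = 34.10 ✓.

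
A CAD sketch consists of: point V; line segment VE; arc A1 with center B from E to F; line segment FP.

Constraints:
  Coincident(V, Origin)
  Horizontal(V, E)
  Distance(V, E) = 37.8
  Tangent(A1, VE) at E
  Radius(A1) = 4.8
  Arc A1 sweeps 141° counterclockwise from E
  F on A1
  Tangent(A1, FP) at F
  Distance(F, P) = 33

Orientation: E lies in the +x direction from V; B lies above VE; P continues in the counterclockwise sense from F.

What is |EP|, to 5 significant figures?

37.017

V is at the origin; V and E share the same y with |VE| = 37.8 and E on the +x side, so E = (37.800, 0.0000). A1 meets VE tangentially, so BE is at right angles to VE, so B = E + (0, 4.8) = (37.800, 4.8000). On A1, E sits at bearing -90° from B; a 141° counterclockwise sweep puts F at bearing 51°, so F = B + 4.8·(cos 51°, sin 51°) = (40.821, 8.5303). Since A1 is tangent to FP there, BF ⟂ FP, so FP runs along (−sin 51°, cos 51°); with |FP| = 33.0, P = (15.175, 29.298). Then |EP| = |P − E| = 37.017.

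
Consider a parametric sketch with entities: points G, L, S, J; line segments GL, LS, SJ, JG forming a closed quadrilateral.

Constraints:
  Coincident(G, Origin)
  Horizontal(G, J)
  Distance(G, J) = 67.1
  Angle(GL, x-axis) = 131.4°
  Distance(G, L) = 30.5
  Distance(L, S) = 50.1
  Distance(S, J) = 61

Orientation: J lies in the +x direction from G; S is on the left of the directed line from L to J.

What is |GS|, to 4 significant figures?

50.91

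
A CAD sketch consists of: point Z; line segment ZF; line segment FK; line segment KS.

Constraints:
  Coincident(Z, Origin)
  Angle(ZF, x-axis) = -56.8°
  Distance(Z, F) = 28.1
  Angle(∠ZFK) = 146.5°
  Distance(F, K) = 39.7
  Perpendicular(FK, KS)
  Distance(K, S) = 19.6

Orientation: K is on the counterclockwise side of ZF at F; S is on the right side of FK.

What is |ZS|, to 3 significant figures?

72.2

∠ZFK = 146.5°, so FK runs at -56.8° + (180° − 146.5°) = -23.3° from the x-axis; with |FK| = 39.7, K = F + 39.7·(cos -23.3°, sin -23.3°) = (51.8, -39.2). The perpendicularity gives KS at right angles to FK; with |KS| = 19.6 on the right of FK, S = K + 19.6·(-0.396, -0.918) = (44.1, -57.2). Then |ZS| = |S − Z| = 72.2.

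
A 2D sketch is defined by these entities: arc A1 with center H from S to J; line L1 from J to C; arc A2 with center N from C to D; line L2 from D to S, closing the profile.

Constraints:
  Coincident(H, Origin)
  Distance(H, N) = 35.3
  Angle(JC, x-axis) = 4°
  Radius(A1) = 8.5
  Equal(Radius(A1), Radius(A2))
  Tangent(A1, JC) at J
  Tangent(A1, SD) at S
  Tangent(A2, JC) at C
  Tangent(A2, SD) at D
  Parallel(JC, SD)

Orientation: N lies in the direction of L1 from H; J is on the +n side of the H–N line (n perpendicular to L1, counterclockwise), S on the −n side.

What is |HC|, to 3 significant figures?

36.3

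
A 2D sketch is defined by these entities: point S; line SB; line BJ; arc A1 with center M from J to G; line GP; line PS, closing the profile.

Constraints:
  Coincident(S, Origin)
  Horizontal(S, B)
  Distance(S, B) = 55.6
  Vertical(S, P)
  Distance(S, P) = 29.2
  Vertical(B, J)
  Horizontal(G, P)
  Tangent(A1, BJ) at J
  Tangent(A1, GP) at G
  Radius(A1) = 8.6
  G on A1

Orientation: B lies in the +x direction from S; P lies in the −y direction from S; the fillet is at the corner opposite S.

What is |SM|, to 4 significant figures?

51.32

S is at the origin; S and B share the same y with |SB| = 55.6 and B on the +x side, so B = (55.60, 0.000). SP is vertical with |SP| = 29.2 and P on the −y side, so P = (0.000, -29.20). The virtual corner opposite S is at (55.60, -29.20). Tangency of A1 to BJ means the radius MJ is perpendicular to BJ and A1 meets GP tangentially, so MG is at right angles to GP, with radius 8.6, so the center M sits 8.6 in from both sides at M = (47.00, -20.60). Then |SM| = |M − S| = 51.32.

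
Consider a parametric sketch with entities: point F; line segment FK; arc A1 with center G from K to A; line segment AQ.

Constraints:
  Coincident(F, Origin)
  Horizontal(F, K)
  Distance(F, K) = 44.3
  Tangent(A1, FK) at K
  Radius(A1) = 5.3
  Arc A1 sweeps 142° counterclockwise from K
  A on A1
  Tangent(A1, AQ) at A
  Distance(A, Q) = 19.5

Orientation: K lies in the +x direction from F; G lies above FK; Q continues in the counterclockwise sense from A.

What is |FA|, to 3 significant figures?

48.5

Since A1 is tangent to FK there, GK ⟂ FK, so G = K + (0, 5.3) = (44.3, 5.30). On A1, K sits at bearing -90° from G; a 142° counterclockwise sweep puts A at bearing 52°, so A = G + 5.3·(cos 52°, sin 52°) = (47.6, 9.48). Then |FA| = |A − F| = 48.5.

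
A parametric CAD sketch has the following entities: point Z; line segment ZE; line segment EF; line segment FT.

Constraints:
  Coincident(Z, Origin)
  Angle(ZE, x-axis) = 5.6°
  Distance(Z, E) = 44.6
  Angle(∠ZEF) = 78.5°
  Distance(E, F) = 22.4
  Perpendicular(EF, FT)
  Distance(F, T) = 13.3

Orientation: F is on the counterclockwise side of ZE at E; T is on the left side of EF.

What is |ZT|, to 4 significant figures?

33.27

Z is at the origin; ZE runs at 5.6° with length 44.6, so E = 44.6·(cos 5.6°, sin 5.6°) = (44.39, 4.352). ∠ZEF = 78.5°, so EF runs at 5.6° + (180° − 78.5°) = 107.1° from the x-axis; with |EF| = 22.4, F = E + 22.4·(cos 107.1°, sin 107.1°) = (37.80, 25.76). EF ⟂ FT; with |FT| = 13.3 on the left of EF, T = F + 13.3·(-0.9558, -0.2940) = (25.09, 21.85). Then |ZT| = |T − Z| = 33.27.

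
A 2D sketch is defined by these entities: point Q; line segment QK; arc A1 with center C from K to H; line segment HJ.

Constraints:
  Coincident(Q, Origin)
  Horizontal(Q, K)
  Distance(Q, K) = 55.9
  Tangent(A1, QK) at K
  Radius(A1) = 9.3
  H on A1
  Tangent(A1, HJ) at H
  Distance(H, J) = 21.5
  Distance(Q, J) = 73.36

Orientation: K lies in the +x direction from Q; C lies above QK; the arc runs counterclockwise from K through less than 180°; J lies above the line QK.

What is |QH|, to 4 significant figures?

65.72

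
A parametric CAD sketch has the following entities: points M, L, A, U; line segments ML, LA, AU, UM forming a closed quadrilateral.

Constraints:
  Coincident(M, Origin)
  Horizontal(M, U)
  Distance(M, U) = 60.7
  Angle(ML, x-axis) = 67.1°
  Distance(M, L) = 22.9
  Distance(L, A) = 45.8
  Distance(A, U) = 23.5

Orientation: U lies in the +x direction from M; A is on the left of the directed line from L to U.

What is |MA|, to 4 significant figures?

59.21

M is at the origin; MU is horizontal with |MU| = 60.7 and U in +x, so U = (60.7, 0). ML runs at 67.1° with |ML| = 22.9, so L = (8.911, 21.10). A is determined by |LA| = 45.8 and |AU| = 23.5 together: it lies at the intersection of circle(L, 45.8) and circle(U, 23.5). With |LU| = 55.92, the foot of the radical line on LU is 41.78 from L and the perpendicular offset is √(45.8² − 41.78²) = 18.77. Taking the left-of-LU solution: A = (54.68, 22.72).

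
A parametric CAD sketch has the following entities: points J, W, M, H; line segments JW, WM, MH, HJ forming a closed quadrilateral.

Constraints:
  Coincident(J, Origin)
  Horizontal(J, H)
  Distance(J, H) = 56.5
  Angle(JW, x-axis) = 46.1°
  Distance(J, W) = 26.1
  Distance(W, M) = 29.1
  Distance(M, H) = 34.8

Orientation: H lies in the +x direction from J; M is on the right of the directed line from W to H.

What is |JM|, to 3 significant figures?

25.1

J is at the origin; JH is horizontal with |JH| = 56.5 and H in +x, so H = (56.5, 0). JW runs at 46.1° with |JW| = 26.1, so W = (18.1, 18.8). M is determined by |WM| = 29.1 and |MH| = 34.8 together: it lies at the intersection of circle(W, 29.1) and circle(H, 34.8). With |WH| = 42.8, the foot of the radical line on WH is 17.1 from W and the perpendicular offset is √(29.1² − 17.1²) = 23.5. Taking the right-of-WH solution: M = (23.1, -9.86).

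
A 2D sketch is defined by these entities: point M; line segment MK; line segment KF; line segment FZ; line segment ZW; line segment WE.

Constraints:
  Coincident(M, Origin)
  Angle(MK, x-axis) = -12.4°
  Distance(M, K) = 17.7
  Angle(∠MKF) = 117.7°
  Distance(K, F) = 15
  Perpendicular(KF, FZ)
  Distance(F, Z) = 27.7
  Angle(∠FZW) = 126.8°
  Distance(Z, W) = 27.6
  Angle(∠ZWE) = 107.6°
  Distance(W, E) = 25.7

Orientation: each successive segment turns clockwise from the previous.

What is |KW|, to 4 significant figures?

44.80

KF is perpendicular to FZ, so FZ runs at -164.7°; with |FZ| = 27.7, Z = (-5.473, -25.58). ∠FZW = 126.8° gives ZW at 142.1° from the x-axis; with |ZW| = 27.6, W = (-27.25, -8.624). Then |KW| = |W − K| = 44.80.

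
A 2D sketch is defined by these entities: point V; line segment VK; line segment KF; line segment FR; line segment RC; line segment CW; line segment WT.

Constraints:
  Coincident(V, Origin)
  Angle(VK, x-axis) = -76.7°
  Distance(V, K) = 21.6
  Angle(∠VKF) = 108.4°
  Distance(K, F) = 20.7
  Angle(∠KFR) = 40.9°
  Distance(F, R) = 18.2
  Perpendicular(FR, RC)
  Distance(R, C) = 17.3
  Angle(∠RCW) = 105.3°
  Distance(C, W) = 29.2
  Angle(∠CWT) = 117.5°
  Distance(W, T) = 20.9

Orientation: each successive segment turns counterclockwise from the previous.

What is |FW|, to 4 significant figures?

26.92

The perpendicularity gives RC at right angles to FR, so RC runs at -136.0°; with |RC| = 17.3, C = (0.4998, -21.79). ∠RCW = 105.3° gives CW at -61.30° from the x-axis; with |CW| = 29.2, W = (14.52, -47.40). Then |FW| = |W − F| = 26.92.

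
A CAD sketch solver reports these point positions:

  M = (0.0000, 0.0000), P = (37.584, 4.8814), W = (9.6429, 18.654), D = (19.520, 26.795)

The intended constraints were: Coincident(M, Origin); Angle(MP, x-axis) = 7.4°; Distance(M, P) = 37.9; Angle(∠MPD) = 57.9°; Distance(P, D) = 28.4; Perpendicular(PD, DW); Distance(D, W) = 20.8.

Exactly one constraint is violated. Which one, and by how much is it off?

Distance(D, W) = 20.8 — off by 8.00.

M = (0.00, 0.00) ✓; MP at 7.400° ✓; |MP| = 37.90 ✓; ∠MPD = 57.90° ✓; |PD| = 28.40 ✓; ∠(PD, DW) = 90.00° ✓; |DW| = 12.80 ✗.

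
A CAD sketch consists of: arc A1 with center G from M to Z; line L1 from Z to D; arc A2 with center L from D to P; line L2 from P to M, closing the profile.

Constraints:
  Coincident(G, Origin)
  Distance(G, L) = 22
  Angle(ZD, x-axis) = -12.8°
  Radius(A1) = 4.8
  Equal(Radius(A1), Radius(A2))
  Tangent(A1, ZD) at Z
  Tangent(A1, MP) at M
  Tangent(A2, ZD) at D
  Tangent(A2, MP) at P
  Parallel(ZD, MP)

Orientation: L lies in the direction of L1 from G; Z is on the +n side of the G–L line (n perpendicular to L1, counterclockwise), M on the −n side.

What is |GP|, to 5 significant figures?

22.518

Tangency of A1 to both parallel lines with radius 4.8 puts Z and M at G ± 4.8·n: Z = (1.0634, 4.6807), M = (-1.0634, -4.6807). Equal radii place D and P the same way about L: D = L + 4.8·n = (22.517, -0.19335), P = L − 4.8·n = (20.390, -9.5548). Then |GP| = |P − G| = 22.518.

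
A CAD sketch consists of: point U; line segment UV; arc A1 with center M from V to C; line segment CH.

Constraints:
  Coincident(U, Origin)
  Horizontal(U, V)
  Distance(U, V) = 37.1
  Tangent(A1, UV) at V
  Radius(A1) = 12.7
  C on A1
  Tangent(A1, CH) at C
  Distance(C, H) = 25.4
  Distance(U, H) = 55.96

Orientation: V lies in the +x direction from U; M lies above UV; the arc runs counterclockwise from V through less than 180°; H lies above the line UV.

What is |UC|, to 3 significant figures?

51.9

U is at the origin; U and V share the same y with |UV| = 37.1 and V on the +x side, so V = (37.1, 0.00). Tangency of A1 to UV means the radius MV is perpendicular to UV, so M = V + (0, 12.7) = (37.1, 12.7). Since MC ⟂ CH (tangency), |MH| = √(12.7² + 25.4²) = 28.4 regardless of where C sits on A1. So H lies on both circle(U, 55.96) and circle(M, 28.4); the above-UV intersection is H = (38.0, 41.1). C is the foot of the tangent from H: C = (48.6, 18.0).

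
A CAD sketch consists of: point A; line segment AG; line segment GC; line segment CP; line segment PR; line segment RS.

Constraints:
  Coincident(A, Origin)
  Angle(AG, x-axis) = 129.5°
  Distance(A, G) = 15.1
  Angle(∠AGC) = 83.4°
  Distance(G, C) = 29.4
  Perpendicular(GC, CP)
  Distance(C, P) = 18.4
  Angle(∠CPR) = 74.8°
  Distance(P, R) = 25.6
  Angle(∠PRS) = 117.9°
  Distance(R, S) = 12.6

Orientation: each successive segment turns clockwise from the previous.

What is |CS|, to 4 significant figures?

27.48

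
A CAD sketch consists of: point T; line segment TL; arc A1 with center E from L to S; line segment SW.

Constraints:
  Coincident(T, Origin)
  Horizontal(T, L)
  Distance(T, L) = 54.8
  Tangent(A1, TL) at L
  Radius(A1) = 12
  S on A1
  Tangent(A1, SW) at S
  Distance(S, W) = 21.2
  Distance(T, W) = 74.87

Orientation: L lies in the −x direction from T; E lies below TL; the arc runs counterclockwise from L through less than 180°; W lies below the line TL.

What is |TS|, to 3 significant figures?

67.8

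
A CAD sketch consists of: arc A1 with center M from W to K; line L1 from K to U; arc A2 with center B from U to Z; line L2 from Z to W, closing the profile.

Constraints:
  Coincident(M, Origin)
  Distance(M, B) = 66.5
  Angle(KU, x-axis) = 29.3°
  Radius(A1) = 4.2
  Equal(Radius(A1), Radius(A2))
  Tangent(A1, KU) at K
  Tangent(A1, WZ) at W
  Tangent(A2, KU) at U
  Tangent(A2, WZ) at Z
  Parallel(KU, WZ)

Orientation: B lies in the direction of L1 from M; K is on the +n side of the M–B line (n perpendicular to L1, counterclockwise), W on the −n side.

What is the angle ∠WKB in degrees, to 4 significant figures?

86.39°

M is at the origin and B lies 66.5 along u from M, so B = 66.5·u = (57.99, 32.54). Tangency of A1 to both parallel lines with radius 4.2 puts K and W at M ± 4.2·n: K = (-2.055, 3.663), W = (2.055, -3.663). Then cos ∠WKB = KW·KB / (|KW||KB|), giving 86.39°.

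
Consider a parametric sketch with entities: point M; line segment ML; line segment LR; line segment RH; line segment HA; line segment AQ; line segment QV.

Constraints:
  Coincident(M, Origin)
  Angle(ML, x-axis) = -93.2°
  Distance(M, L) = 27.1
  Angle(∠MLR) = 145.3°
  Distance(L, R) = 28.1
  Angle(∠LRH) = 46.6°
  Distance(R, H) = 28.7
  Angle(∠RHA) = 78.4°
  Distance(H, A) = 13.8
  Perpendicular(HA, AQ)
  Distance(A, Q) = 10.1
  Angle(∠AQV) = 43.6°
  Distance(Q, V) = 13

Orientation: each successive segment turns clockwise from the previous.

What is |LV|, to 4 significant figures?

17.61

M is at the origin; ML runs at -93.2° with length 27.1, so L = (-1.513, -27.06). ∠MLR = 145.3° gives LR at -127.9° from the x-axis; with |LR| = 28.1, R = (-18.77, -49.23). ∠LRH = 46.6° gives RH at 98.70° from the x-axis; with |RH| = 28.7, H = (-23.12, -20.86). ∠RHA = 78.4° gives HA at -2.900° from the x-axis; with |HA| = 13.8, A = (-9.333, -21.56). HA ⟂ AQ, so AQ runs at -92.90°; with |AQ| = 10.1, Q = (-9.844, -31.65). ∠AQV = 43.6° gives QV at 130.7° from the x-axis; with |QV| = 13.0, V = (-18.32, -21.79). Then |LV| = |V − L| = 17.61.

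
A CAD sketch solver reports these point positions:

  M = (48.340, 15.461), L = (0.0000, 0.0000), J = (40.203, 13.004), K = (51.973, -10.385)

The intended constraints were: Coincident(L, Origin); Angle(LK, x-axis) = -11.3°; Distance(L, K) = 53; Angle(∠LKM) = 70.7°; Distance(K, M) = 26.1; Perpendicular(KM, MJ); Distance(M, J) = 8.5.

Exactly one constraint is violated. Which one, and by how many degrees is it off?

Perpendicular(KM, MJ) — off by 8.80°.

L = (0.00, 0.00) ✓; LK at -11.30° ✓; |LK| = 53.00 ✓; ∠LKM = 70.70° ✓; |KM| = 26.10 ✓; ∠(KM, MJ) = 98.80° ✗; |MJ| = 8.500 ✓.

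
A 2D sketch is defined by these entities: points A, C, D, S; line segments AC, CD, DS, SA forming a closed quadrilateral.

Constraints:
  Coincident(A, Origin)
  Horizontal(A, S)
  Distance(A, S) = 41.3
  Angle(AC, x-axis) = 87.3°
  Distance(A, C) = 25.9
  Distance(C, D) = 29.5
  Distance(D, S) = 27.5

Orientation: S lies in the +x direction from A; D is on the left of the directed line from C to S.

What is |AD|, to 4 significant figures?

39.85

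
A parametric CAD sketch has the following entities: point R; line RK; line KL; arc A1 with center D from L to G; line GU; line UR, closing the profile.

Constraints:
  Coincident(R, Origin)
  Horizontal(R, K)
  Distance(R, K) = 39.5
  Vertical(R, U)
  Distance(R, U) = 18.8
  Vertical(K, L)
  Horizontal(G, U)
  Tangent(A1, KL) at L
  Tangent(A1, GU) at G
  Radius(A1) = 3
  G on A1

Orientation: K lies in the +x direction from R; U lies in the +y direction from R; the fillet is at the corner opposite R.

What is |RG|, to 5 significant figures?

41.057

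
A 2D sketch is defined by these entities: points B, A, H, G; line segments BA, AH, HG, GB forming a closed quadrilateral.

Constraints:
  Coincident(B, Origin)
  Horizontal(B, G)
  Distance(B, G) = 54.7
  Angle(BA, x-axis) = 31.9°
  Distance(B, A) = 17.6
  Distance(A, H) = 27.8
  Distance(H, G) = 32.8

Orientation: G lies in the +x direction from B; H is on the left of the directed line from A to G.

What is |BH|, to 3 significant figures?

45.3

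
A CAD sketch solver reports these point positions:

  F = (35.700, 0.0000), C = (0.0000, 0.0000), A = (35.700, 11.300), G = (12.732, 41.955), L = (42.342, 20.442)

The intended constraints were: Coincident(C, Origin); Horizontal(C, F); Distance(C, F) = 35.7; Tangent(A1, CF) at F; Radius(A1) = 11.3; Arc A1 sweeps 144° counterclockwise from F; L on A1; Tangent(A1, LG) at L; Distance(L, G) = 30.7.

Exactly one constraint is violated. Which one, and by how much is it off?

Distance(L, G) = 30.7 — off by 5.90.

C = (0.00, 0.00) ✓; C.y = 0.00, F.y = 0.00 ✓; |CF| = 35.70 ✓; ∠(AF, FC) = 90.00° ✓; |AF| = 11.30 ✓; bearing(A→L) − bearing(A→F) = 144.0° ✓; |AL| = 11.30 ✓; ∠(AL, LG) = 90.00° ✓; |LG| = 36.60 ✗.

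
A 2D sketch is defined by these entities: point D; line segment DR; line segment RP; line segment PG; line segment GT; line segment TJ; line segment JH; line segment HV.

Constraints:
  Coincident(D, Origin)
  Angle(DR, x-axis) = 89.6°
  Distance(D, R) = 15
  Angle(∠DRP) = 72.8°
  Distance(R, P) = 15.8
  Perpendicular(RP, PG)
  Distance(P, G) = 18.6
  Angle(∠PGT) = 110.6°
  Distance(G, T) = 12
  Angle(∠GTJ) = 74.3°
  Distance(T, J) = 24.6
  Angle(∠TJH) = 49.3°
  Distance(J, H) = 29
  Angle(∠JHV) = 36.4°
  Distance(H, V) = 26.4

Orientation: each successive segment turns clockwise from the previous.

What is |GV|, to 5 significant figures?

16.496

∠TJH = 49.3° gives JH at -53.400° from the x-axis; with |JH| = 29.0, H = (20.256, -7.4187). ∠JHV = 36.4° gives HV at 163.00° from the x-axis; with |HV| = 26.4, V = (-4.9902, 0.29987). Then |GV| = |V − G| = 16.496.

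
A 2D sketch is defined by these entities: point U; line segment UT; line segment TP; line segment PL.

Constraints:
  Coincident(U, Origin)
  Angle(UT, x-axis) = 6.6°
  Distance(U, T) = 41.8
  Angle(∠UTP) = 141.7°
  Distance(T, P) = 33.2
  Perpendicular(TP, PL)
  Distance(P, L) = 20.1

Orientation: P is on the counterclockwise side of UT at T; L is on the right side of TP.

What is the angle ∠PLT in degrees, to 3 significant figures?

58.8°

U is at the origin; UT runs at 6.6° with length 41.8, so T = 41.8·(cos 6.6°, sin 6.6°) = (41.5, 4.80). ∠UTP = 141.7°, so TP runs at 6.6° + (180° − 141.7°) = 44.9° from the x-axis; with |TP| = 33.2, P = T + 33.2·(cos 44.9°, sin 44.9°) = (65.0, 28.2). The perpendicularity gives PL at right angles to TP; with |PL| = 20.1 on the right of TP, L = P + 20.1·(0.706, -0.708) = (79.2, 14.0). Then cos ∠PLT = LP·LT / (|LP||LT|), giving 58.8°.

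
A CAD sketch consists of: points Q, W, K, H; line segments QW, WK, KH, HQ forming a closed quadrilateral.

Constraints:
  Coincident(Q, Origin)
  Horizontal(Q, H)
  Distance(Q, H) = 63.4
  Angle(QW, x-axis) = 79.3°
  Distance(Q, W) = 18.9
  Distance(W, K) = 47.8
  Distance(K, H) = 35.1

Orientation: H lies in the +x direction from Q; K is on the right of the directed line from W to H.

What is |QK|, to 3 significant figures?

38.4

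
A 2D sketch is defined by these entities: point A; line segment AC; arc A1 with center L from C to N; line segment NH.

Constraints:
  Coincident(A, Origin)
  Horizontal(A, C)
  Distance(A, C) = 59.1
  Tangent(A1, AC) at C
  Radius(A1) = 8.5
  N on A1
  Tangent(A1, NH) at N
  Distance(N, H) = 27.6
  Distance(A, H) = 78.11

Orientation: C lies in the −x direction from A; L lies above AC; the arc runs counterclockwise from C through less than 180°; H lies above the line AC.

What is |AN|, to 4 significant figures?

54.23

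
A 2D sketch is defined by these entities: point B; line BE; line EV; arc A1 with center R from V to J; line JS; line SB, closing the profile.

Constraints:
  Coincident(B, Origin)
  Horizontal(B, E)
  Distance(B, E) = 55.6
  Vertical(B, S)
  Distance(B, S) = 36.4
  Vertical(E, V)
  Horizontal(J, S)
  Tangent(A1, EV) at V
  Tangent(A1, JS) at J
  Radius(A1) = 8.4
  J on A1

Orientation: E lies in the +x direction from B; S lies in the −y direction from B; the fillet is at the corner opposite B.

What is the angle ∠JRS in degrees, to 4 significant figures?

79.91°

B is at the origin; B and E share the same y with |BE| = 55.6 and E on the +x side, so E = (55.60, 0.000). B and S share the same x with |BS| = 36.4 and S on the −y side, so S = (0.000, -36.40). The virtual corner opposite B is at (55.60, -36.40). Since A1 is tangent to EV there, RV ⟂ EV and tangency of A1 to JS means the radius RJ is perpendicular to JS, with radius 8.4, so the center R sits 8.4 in from both sides at R = (47.20, -28.00). That places the tangent points at V = (55.60, -28.00) on EV and J = (47.20, -36.40) on JS. Then cos ∠JRS = RJ·RS / (|RJ||RS|), giving 79.91°.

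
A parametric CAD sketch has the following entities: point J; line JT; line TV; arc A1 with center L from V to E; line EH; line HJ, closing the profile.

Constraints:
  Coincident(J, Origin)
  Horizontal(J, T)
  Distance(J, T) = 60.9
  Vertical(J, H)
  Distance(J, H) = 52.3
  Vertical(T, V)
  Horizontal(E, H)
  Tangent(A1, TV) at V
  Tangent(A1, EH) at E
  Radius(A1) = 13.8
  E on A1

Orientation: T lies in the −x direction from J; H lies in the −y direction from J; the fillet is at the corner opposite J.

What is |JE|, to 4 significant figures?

70.38

J is at the origin; J and T share the same y with |JT| = 60.9 and T on the −x side, so T = (-60.90, 0.000). J and H share the same x with |JH| = 52.3 and H on the −y side, so H = (0.000, -52.30). The virtual corner opposite J is at (-60.90, -52.30). Since A1 is tangent to TV there, LV ⟂ TV and since A1 is tangent to EH there, LE ⟂ EH, with radius 13.8, so the center L sits 13.8 in from both sides at L = (-47.10, -38.50). That places the tangent points at V = (-60.90, -38.50) on TV and E = (-47.10, -52.30) on EH. Then |JE| = |E − J| = 70.38.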